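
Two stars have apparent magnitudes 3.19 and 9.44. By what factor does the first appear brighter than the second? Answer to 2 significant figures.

Magnitude difference = -6.25
Flux ratio = 10^(−0.4 Δm) = 10^(−0.4 × -6.25) = 10^2.500 = 316.2

320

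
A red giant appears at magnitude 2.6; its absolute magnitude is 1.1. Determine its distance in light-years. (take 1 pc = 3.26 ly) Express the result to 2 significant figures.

d ≈ 65 ly

Distance modulus: m − M = 2.6 − (1.1) = 1.500
m − M = 5 log₁₀ d − 5
log₁₀ d = (m − M)/5 + 1 = 1.3000
d = 10^1.3000 = 19.95 pc
= 65.05 ly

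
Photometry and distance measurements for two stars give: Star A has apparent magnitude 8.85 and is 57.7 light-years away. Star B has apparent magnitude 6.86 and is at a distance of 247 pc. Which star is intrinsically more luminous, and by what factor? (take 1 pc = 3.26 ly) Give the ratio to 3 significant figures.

Star B is more luminous, by a factor of 1220.

Star A: d = 57.7 ly / 3.26 = 17.70 pc
Star A: M = m − 5 log₁₀ d + 5 = 8.85 − 5·1.2480 + 5 = 7.610
Star B: M = m − 5 log₁₀ d + 5 = 6.86 − 5·2.3927 + 5 = -0.103
ΔM = M_A − M_B = 7.610 − (-0.103) = 7.714; smaller M is more luminous → Star B.
L ratio = 10^(0.4 |ΔM|) = 10^3.085 = 1218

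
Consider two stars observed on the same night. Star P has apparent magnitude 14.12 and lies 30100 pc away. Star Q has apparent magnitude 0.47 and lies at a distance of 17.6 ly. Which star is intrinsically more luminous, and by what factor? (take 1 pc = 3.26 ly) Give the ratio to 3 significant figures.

Star P is more luminous, by a factor of 108.

Star P: M = m − 5 log₁₀ d + 5 = 14.12 − 5·4.4786 + 5 = -3.273
Star Q: d = 17.6 ly / 3.26 = 5.399 pc
Star Q: M = m − 5 log₁₀ d + 5 = 0.47 − 5·0.7323 + 5 = 1.809
ΔM = M_P − M_Q = -3.273 − (1.809) = -5.081; smaller M is more luminous → Star P.
L ratio = 10^(0.4 |ΔM|) = 10^2.033 = 107.8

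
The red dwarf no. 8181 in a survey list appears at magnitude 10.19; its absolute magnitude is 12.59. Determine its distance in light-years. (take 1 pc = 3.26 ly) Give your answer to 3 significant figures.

d ≈ 10.8 ly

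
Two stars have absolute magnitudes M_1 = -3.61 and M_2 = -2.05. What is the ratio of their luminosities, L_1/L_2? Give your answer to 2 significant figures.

ΔM = M_1 − M_2 = -1.56
L_1/L_2 = 10^(−0.4 ΔM) = 10^0.624 = 4.207

L_1/L_2 ≈ 4.2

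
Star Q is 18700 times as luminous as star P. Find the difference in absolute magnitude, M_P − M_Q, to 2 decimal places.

M_P − M_Q ≈ 10.68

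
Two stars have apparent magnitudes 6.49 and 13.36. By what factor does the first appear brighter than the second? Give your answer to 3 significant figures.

560

Δm = 6.49 − (13.36) = -6.87
Flux ratio = 10^(−0.4 Δm) = 10^(−0.4 × -6.87) = 10^2.748 = 559.8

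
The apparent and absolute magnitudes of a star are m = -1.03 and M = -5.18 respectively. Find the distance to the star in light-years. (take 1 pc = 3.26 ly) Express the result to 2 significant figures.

d ≈ 220 ly

Distance modulus: m − M = -1.03 − (-5.18) = 4.150
m − M = 5 log₁₀ d − 5
log₁₀ d = (m − M)/5 + 1 = 1.8300
d = 10^1.8300 = 67.61 pc
= 220.4 ly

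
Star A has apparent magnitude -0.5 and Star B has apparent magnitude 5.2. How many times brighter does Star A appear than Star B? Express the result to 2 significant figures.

Magnitude difference = -5.7
Flux ratio = 10^(−0.4 Δm) = 10^(−0.4 × -5.7) = 10^2.280 = 190.5

190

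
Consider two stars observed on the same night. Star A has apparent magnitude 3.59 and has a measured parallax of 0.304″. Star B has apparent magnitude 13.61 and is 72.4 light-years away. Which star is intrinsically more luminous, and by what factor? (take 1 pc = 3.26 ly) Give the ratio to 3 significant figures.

Star A is more luminous, by a factor of 223.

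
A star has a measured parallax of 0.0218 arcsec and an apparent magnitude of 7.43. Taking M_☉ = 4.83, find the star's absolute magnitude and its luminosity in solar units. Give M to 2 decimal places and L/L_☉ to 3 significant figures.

d = 1/p = 1/0.0218″ = 45.87 pc
M = m − 5 log₁₀ d + 5 = 7.43 − 5·1.6615 + 5 = 4.122
M − M_☉ = 4.122 − 4.83 = -0.708
L/L_☉ = 10^(−0.4 × -0.708) = 1.919

M ≈ 4.12; L/L_☉ ≈ 1.92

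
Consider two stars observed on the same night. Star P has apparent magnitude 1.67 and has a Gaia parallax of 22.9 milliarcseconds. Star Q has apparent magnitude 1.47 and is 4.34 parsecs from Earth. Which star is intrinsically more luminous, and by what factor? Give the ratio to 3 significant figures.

Star P is more luminous, by a factor of 84.2.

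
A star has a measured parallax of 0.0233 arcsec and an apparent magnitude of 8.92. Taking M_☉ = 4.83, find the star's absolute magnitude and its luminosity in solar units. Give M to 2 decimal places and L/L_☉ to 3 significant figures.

d = 1/p = 1/0.0233″ = 42.92 pc
M = m − 5 log₁₀ d + 5 = 8.92 − 5·1.6326 + 5 = 5.757
M − M_☉ = 5.757 − 4.83 = 0.927
L/L_☉ = 10^(−0.4 × 0.927) = 0.4259

M ≈ 5.76; L/L_☉ ≈ 0.426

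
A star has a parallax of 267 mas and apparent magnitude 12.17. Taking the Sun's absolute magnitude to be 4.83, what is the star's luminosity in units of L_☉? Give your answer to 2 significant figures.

L/L_☉ ≈ 1.6×10^-4

d = 1/p = 1000/267 mas = 3.745 pc
M = m − 5 log₁₀ d + 5 = 12.17 − 5·0.5735 + 5 = 14.303
M − M_☉ = 14.303 − 4.83 = 9.473
L/L_☉ = 10^(−0.4 × 9.473) = 1.625×10^-4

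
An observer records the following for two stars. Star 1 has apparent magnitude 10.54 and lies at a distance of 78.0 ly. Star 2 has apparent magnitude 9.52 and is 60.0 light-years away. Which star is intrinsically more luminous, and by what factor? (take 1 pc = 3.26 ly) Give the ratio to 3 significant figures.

Star 1: d = 78.0 ly / 3.26 = 23.93 pc
Star 1: M = m − 5 log₁₀ d + 5 = 10.54 − 5·1.3789 + 5 = 8.646
Star 2: d = 60.0 ly / 3.26 = 18.40 pc
Star 2: M = m − 5 log₁₀ d + 5 = 9.52 − 5·1.2649 + 5 = 8.195
ΔM = M_1 − M_2 = 8.646 − (8.195) = 0.450; smaller M is more luminous → Star 2.
L ratio = 10^(0.4 |ΔM|) = 10^0.180 = 1.514

Star 2 is more luminous, by a factor of 1.51.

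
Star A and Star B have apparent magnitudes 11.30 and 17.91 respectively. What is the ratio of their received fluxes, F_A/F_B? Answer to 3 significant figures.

F_A/F_B ≈ 441

Δm = 11.30 − (17.91) = -6.61
Flux ratio = 10^(−0.4 Δm) = 10^(−0.4 × -6.61) = 10^2.644 = 440.6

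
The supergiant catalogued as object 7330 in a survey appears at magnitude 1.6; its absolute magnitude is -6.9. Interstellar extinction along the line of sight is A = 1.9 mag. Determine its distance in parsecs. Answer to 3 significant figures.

d ≈ 209 pc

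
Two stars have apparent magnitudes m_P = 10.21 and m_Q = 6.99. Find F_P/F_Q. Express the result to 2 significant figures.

Δm = 10.21 − (6.99) = 3.22
Flux ratio = 10^(−0.4 Δm) = 10^(−0.4 × 3.22) = 10^-1.288 = 0.05152

F_P/F_Q ≈ 0.052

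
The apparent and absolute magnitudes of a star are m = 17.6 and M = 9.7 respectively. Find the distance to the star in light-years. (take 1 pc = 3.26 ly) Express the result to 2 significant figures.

d ≈ 1200 ly

μ = m − M = 7.900
m − M = 5 log₁₀ d − 5
log₁₀ d = (m − M)/5 + 1 = 2.5800
d = 10^2.5800 = 380.2 pc
= 1239 ly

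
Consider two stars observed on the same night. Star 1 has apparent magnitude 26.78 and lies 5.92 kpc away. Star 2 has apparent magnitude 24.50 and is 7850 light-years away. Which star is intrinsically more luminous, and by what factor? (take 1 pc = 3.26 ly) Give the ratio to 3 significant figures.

Star 1: d = 5.92 kpc = 5920 pc
Star 1: M = m − 5 log₁₀ d + 5 = 26.78 − 5·3.7723 + 5 = 12.918
Star 2: d = 7850 ly / 3.26 = 2408 pc
Star 2: M = m − 5 log₁₀ d + 5 = 24.50 − 5·3.3817 + 5 = 12.592
ΔM = M_1 − M_2 = 12.918 − (12.592) = 0.327; smaller M is more luminous → Star 2.
L ratio = 10^(0.4 |ΔM|) = 10^0.131 = 1.351

Star 2 is more luminous, by a factor of 1.35.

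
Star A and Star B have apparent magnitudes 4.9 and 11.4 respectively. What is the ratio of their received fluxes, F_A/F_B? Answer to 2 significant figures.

Magnitude difference = -6.5
Flux ratio = 10^(−0.4 Δm) = 10^(−0.4 × -6.5) = 10^2.600 = 398.1

F_A/F_B ≈ 400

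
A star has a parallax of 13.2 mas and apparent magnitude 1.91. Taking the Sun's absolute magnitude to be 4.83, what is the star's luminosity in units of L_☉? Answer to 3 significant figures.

d = 1/p = 1000/13.2 mas = 75.76 pc
M = m − 5 log₁₀ d + 5 = 1.91 − 5·1.8794 + 5 = -2.487
M − M_☉ = -2.487 − 4.83 = -7.317
L/L_☉ = 10^(−0.4 × -7.317) = 845.0

L/L_☉ ≈ 845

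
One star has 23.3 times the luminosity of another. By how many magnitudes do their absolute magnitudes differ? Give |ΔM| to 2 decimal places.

|ΔM| ≈ 3.42

Pogson: ΔM = −2.5 log₁₀(ratio) = −2.5 log₁₀(23.3) = −2.5 × 1.3674 = -3.418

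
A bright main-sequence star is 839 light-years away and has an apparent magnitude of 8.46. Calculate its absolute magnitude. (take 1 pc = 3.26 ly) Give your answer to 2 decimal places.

d = 839 ly / 3.26 = 257.4 pc
5 log₁₀(d/10 pc) = 5 log₁₀(257.4) − 5 = 7.053
M = m − 5 log₁₀(d/10) = 8.46 − 7.053 = 1.407

M ≈ 1.41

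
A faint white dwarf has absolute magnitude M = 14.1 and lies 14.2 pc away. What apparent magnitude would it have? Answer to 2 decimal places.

m ≈ 14.86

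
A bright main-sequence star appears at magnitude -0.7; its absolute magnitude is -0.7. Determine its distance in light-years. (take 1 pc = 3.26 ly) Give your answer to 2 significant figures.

d ≈ 33 ly

Distance modulus: m − M = -0.7 − (-0.7) = 0.000
m − M = 5 log₁₀ d − 5
log₁₀ d = (m − M)/5 + 1 = 1.0000
d = 10^1.0000 = 10.00 pc
= 32.60 ly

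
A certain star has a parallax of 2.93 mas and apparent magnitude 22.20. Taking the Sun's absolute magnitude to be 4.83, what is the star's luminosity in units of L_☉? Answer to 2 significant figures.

d = 1/p = 1000/2.93 mas = 341.3 pc
M = m − 5 log₁₀ d + 5 = 22.20 − 5·2.5331 + 5 = 14.534
M − M_☉ = 14.534 − 4.83 = 9.704
L/L_☉ = 10^(−0.4 × 9.704) = 1.313×10^-4

L/L_☉ ≈ 1.3×10^-4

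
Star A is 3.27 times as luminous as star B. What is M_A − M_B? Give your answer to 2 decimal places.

Pogson: ΔM = −2.5 log₁₀(ratio) = −2.5 log₁₀(3.27) = −2.5 × 0.5145 = -1.286
Star A is brighter, so it has the smaller magnitude: the difference is negative.

M_A − M_B ≈ -1.29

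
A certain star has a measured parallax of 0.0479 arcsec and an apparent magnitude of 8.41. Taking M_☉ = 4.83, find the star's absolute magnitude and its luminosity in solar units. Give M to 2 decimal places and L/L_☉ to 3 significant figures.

M ≈ 6.81; L/L_☉ ≈ 0.161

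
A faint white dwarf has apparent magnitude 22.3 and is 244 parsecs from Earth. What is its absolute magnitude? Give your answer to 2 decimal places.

5 log₁₀(d/10 pc) = 5 log₁₀(244.0) − 5 = 6.937
M = m − 5 log₁₀(d/10) = 22.3 − 6.937 = 15.363

M ≈ 15.36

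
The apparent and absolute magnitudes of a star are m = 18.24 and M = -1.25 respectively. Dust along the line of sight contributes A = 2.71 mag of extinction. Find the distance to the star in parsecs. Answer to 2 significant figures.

m − M = 5 log₁₀(d/10 pc) + A  ⇒  18.24 − (-1.25) − 2.71 = 5 log₁₀(d/10)
16.780 = 5 log₁₀(d/10)
log₁₀ d = (m − M − A)/5 + 1 = 4.3560
d = 10^4.3560 = 22700 pc

d ≈ 23000 pc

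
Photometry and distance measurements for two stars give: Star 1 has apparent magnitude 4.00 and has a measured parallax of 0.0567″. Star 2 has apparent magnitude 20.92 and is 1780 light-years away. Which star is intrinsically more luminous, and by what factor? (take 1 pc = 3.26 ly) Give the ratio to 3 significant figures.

Star 1: d = 1/p = 1/0.0567″ = 17.64 pc
Star 1: M = m − 5 log₁₀ d + 5 = 4.00 − 5·1.2464 + 5 = 2.768
Star 2: d = 1780 ly / 3.26 = 546.0 pc
Star 2: M = m − 5 log₁₀ d + 5 = 20.92 − 5·2.7372 + 5 = 12.234
ΔM = M_1 − M_2 = 2.768 − (12.234) = -9.466; smaller M is more luminous → Star 1.
L ratio = 10^(0.4 |ΔM|) = 10^3.786 = 6115

Star 1 is more luminous, by a factor of 6120.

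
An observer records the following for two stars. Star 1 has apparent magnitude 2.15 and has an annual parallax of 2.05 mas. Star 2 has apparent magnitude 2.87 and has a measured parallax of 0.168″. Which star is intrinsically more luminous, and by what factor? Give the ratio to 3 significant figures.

Star 1: p = 2.05 mas = 2.05×10^-3″ → d = 1/p = 487.8 pc
Star 1: M = m − 5 log₁₀ d + 5 = 2.15 − 5·2.6882 + 5 = -6.291
Star 2: d = 1/p = 1/0.168″ = 5.952 pc
Star 2: M = m − 5 log₁₀ d + 5 = 2.87 − 5·0.7747 + 5 = 3.997
ΔM = M_1 − M_2 = -6.291 − (3.997) = -10.288; smaller M is more luminous → Star 1.
L ratio = 10^(0.4 |ΔM|) = 10^4.115 = 13030

Star 1 is more luminous, by a factor of 13000.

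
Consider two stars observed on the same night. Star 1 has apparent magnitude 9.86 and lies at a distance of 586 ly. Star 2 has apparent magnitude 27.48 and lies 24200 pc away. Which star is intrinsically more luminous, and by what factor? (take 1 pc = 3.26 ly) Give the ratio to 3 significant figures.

Star 1 is more luminous, by a factor of 616.

Star 1: d = 586 ly / 3.26 = 179.8 pc
Star 1: M = m − 5 log₁₀ d + 5 = 9.86 − 5·2.2547 + 5 = 3.587
Star 2: M = m − 5 log₁₀ d + 5 = 27.48 − 5·4.3838 + 5 = 10.561
ΔM = M_1 − M_2 = 3.587 − (10.561) = -6.974; smaller M is more luminous → Star 1.
L ratio = 10^(0.4 |ΔM|) = 10^2.790 = 616.2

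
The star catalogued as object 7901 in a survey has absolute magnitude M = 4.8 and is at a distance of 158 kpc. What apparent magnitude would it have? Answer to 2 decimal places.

d = 158 kpc = 158000 pc
m = M + 5 log₁₀ d − 5 = 4.8 + 5·5.1987 − 5 = 25.793

m ≈ 25.79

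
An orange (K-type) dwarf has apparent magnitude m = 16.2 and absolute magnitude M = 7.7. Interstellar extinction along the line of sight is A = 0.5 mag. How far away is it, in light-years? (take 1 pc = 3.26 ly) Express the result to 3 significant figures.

d ≈ 1300 ly

m − M = 5 log₁₀(d/10 pc) + A  ⇒  16.2 − (7.7) − 0.5 = 5 log₁₀(d/10)
8.000 = 5 log₁₀(d/10)
log₁₀ d = (m − M − A)/5 + 1 = 2.6000
d = 10^2.6000 = 398.1 pc
= 1298 ly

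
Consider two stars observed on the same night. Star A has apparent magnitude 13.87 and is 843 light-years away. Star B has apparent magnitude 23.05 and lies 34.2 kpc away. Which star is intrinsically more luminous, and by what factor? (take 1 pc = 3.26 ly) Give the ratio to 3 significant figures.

Star A: d = 843 ly / 3.26 = 258.6 pc
Star A: M = m − 5 log₁₀ d + 5 = 13.87 − 5·2.4126 + 5 = 6.807
Star B: d = 34.2 kpc = 34200 pc
Star B: M = m − 5 log₁₀ d + 5 = 23.05 − 5·4.5340 + 5 = 5.380
ΔM = M_A − M_B = 6.807 − (5.380) = 1.427; smaller M is more luminous → Star B.
L ratio = 10^(0.4 |ΔM|) = 10^0.571 = 3.722

Star B is more luminous, by a factor of 3.72.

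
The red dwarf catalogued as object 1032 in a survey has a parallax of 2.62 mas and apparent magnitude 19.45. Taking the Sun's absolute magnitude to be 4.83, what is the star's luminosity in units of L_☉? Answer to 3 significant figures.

L/L_☉ ≈ 2.07×10^-3

d = 1/p = 1000/2.62 mas = 381.7 pc
M = m − 5 log₁₀ d + 5 = 19.45 − 5·2.5817 + 5 = 11.542
M − M_☉ = 11.542 − 4.83 = 6.712
L/L_☉ = 10^(−0.4 × 6.712) = 2.067×10^-3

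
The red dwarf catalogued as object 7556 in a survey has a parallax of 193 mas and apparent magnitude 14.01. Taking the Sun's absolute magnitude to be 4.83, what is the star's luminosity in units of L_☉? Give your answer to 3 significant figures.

L/L_☉ ≈ 5.71×10^-5

d = 1/p = 1000/193 mas = 5.181 pc
M = m − 5 log₁₀ d + 5 = 14.01 − 5·0.7144 + 5 = 15.438
M − M_☉ = 15.438 − 4.83 = 10.608
L/L_☉ = 10^(−0.4 × 10.608) = 5.713×10^-5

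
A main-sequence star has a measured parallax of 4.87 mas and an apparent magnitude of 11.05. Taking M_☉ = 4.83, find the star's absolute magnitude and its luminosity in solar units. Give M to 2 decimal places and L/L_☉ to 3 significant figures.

M ≈ 4.49; L/L_☉ ≈ 1.37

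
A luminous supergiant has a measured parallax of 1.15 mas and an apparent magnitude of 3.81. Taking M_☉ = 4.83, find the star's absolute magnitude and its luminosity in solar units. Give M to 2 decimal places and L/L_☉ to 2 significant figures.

d = 1/p = 1000/1.15 mas = 869.6 pc
M = m − 5 log₁₀ d + 5 = 3.81 − 5·2.9393 + 5 = -5.887
M − M_☉ = -5.887 − 4.83 = -10.717
L/L_☉ = 10^(−0.4 × -10.717) = 19350

M ≈ -5.89; L/L_☉ ≈ 19000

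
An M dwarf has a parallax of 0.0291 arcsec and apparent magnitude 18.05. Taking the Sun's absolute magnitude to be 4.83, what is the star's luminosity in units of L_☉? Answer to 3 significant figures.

L/L_☉ ≈ 6.08×10^-5

d = 1/p = 1/0.0291″ = 34.36 pc
M = m − 5 log₁₀ d + 5 = 18.05 − 5·1.5361 + 5 = 15.369
M − M_☉ = 15.369 − 4.83 = 10.539
L/L_☉ = 10^(−0.4 × 10.539) = 6.084×10^-5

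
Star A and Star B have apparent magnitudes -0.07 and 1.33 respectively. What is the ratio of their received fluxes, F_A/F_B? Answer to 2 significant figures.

F_A/F_B ≈ 3.6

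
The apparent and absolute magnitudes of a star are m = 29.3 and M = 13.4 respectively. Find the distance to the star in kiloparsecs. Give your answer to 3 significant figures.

μ = m − M = 15.900
m − M = 5 log₁₀ d − 5
log₁₀ d = (m − M)/5 + 1 = 4.1800
d = 10^4.1800 = 15140 pc
= 15.14 kpc

d ≈ 15.1 kpc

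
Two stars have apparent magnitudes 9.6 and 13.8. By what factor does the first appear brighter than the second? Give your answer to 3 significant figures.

Magnitude difference = -4.2
Flux ratio = 10^(−0.4 Δm) = 10^(−0.4 × -4.2) = 10^1.680 = 47.86

47.9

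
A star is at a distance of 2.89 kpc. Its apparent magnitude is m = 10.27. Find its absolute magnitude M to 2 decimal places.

M ≈ -2.03

d = 2.89 kpc = 2890 pc
5 log₁₀(d/10 pc) = 5 log₁₀(2890) − 5 = 12.304
M = m − 5 log₁₀(d/10) = 10.27 − 12.304 = -2.034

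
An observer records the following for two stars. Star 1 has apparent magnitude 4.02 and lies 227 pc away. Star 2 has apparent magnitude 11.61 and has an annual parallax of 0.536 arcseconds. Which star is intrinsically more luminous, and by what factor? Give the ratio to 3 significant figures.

Star 1: M = m − 5 log₁₀ d + 5 = 4.02 − 5·2.3560 + 5 = -2.760
Star 2: d = 1/p = 1/0.536″ = 1.866 pc
Star 2: M = m − 5 log₁₀ d + 5 = 11.61 − 5·0.2708 + 5 = 15.256
ΔM = M_1 − M_2 = -2.760 − (15.256) = -18.016; smaller M is more luminous → Star 1.
L ratio = 10^(0.4 |ΔM|) = 10^7.206 = 1.608×10^7

Star 1 is more luminous, by a factor of 1.61×10^7.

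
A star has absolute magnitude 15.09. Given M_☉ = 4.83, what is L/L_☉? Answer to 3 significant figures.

M − M_☉ = 15.09 − 4.83 = 10.260
L/L_☉ = 10^(−0.4 (M − M_☉)) = 10^-4.104 = 7.870×10^-5

L/L_☉ ≈ 7.87×10^-5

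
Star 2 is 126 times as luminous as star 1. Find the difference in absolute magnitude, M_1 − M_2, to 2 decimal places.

M_1 − M_2 ≈ 5.25

Pogson: ΔM = −2.5 log₁₀(ratio) = −2.5 log₁₀(126) = −2.5 × 2.1004 = -5.251
Star 2 is brighter so has the smaller magnitude: M_1 − M_2 is positive.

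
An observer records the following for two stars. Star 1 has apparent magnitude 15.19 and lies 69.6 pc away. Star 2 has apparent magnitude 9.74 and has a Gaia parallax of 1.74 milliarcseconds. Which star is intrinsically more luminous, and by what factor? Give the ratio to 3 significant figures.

Star 2 is more luminous, by a factor of 10300.

Star 1: M = m − 5 log₁₀ d + 5 = 15.19 − 5·1.8426 + 5 = 10.977
Star 2: p = 1.74 mas = 1.74×10^-3″ → d = 1/p = 574.7 pc
Star 2: M = m − 5 log₁₀ d + 5 = 9.74 − 5·2.7595 + 5 = 0.943
ΔM = M_1 − M_2 = 10.977 − (0.943) = 10.034; smaller M is more luminous → Star 2.
L ratio = 10^(0.4 |ΔM|) = 10^4.014 = 10320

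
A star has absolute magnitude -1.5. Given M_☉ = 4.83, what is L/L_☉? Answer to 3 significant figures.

L/L_☉ ≈ 340

M − M_☉ = -1.5 − 4.83 = -6.330
L/L_☉ = 10^(−0.4 (M − M_☉)) = 10^2.532 = 340.4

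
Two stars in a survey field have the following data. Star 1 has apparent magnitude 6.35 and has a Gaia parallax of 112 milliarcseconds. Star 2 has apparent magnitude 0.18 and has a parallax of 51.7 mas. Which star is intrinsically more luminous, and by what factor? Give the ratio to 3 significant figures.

Star 2 is more luminous, by a factor of 1380.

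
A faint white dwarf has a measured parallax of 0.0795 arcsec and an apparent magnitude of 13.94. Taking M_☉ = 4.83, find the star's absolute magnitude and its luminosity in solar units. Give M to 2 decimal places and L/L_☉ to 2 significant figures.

M ≈ 13.44; L/L_☉ ≈ 3.6×10^-4

d = 1/p = 1/0.0795″ = 12.58 pc
M = m − 5 log₁₀ d + 5 = 13.94 − 5·1.0996 + 5 = 13.442
M − M_☉ = 13.442 − 4.83 = 8.612
L/L_☉ = 10^(−0.4 × 8.612) = 3.591×10^-4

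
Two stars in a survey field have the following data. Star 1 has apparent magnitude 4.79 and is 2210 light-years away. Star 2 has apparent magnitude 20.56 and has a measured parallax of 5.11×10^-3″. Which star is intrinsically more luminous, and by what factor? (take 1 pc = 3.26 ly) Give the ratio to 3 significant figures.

Star 1: d = 2210 ly / 3.26 = 677.9 pc
Star 1: M = m − 5 log₁₀ d + 5 = 4.79 − 5·2.8312 + 5 = -4.366
Star 2: d = 1/p = 1/5.11×10^-3″ = 195.7 pc
Star 2: M = m − 5 log₁₀ d + 5 = 20.56 − 5·2.2916 + 5 = 14.102
ΔM = M_1 − M_2 = -4.366 − (14.102) = -18.468; smaller M is more luminous → Star 1.
L ratio = 10^(0.4 |ΔM|) = 10^7.387 = 2.439×10^7

Star 1 is more luminous, by a factor of 2.44×10^7.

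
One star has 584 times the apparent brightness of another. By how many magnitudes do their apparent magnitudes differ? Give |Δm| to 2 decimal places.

|Δm| ≈ 6.92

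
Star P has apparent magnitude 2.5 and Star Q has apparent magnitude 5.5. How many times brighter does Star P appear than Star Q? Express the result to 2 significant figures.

16

Δm = 2.5 − (5.5) = -3.0
Flux ratio = 10^(−0.4 Δm) = 10^(−0.4 × -3.0) = 10^1.200 = 15.85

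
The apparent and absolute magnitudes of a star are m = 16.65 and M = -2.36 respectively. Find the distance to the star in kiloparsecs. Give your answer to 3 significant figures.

μ = m − M = 19.010
m − M = 5 log₁₀ d − 5
log₁₀ d = (m − M)/5 + 1 = 4.8020
d = 10^4.8020 = 63390 pc
= 63.39 kpc

d ≈ 63.4 kpc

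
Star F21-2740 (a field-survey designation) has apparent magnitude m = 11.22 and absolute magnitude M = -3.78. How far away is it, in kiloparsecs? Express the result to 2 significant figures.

Distance modulus: m − M = 11.22 − (-3.78) = 15.000
m − M = 5 log₁₀ d − 5
log₁₀ d = (m − M)/5 + 1 = 4.0000
d = 10^4.0000 = 10000 pc
= 10.00 kpc

d ≈ 10 kpc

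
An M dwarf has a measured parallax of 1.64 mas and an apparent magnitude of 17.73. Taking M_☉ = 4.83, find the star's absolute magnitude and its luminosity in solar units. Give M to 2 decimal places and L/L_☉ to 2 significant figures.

M ≈ 8.80; L/L_☉ ≈ 0.026

d = 1/p = 1000/1.64 mas = 609.8 pc
M = m − 5 log₁₀ d + 5 = 17.73 − 5·2.7852 + 5 = 8.804
M − M_☉ = 8.804 − 4.83 = 3.974
L/L_☉ = 10^(−0.4 × 3.974) = 0.02572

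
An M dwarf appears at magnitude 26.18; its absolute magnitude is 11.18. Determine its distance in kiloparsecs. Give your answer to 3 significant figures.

d ≈ 10.0 kpc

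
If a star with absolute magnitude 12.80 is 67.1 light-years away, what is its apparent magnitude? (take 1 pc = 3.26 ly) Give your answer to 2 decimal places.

m ≈ 14.37

d = 67.1 ly / 3.26 = 20.58 pc
m = M + 5 log₁₀ d − 5 = 12.80 + 5·1.3135 − 5 = 14.368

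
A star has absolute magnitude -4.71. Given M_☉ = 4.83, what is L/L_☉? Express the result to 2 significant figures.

M − M_☉ = -4.71 − 4.83 = -9.540
L/L_☉ = 10^(−0.4 (M − M_☉)) = 10^3.816 = 6546

L/L_☉ ≈ 6500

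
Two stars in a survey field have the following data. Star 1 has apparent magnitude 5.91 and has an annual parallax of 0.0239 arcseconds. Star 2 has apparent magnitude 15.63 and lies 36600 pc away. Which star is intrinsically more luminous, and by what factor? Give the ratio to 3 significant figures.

Star 2 is more luminous, by a factor of 99.0.

Star 1: d = 1/p = 1/0.0239″ = 41.84 pc
Star 1: M = m − 5 log₁₀ d + 5 = 5.91 − 5·1.6216 + 5 = 2.802
Star 2: M = m − 5 log₁₀ d + 5 = 15.63 − 5·4.5635 + 5 = -2.187
ΔM = M_1 − M_2 = 2.802 − (-2.187) = 4.989; smaller M is more luminous → Star 2.
L ratio = 10^(0.4 |ΔM|) = 10^1.996 = 99.03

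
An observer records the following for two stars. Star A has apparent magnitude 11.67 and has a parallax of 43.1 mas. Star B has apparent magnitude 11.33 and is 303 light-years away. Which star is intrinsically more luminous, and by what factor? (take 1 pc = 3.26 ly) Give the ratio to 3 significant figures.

Star A: p = 43.1 mas = 0.0431″ → d = 1/p = 23.20 pc
Star A: M = m − 5 log₁₀ d + 5 = 11.67 − 5·1.3655 + 5 = 9.842
Star B: d = 303 ly / 3.26 = 92.94 pc
Star B: M = m − 5 log₁₀ d + 5 = 11.33 − 5·1.9682 + 5 = 6.489
ΔM = M_A − M_B = 9.842 − (6.489) = 3.354; smaller M is more luminous → Star B.
L ratio = 10^(0.4 |ΔM|) = 10^1.341 = 21.95

Star B is more luminous, by a factor of 21.9.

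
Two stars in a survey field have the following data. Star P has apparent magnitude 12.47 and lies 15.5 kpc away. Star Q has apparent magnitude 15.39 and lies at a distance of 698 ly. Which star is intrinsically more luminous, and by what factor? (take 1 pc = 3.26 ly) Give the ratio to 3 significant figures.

Star P is more luminous, by a factor of 77200.

Star P: d = 15.5 kpc = 15500 pc
Star P: M = m − 5 log₁₀ d + 5 = 12.47 − 5·4.1903 + 5 = -3.482
Star Q: d = 698 ly / 3.26 = 214.1 pc
Star Q: M = m − 5 log₁₀ d + 5 = 15.39 − 5·2.3306 + 5 = 8.737
ΔM = M_P − M_Q = -3.482 − (8.737) = -12.218; smaller M is more luminous → Star P.
L ratio = 10^(0.4 |ΔM|) = 10^4.887 = 77160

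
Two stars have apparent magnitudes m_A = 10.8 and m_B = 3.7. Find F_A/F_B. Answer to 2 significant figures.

Δm = 10.8 − (3.7) = 7.1
Flux ratio = 10^(−0.4 Δm) = 10^(−0.4 × 7.1) = 10^-2.840 = 1.445×10^-3

F_A/F_B ≈ 1.4×10^-3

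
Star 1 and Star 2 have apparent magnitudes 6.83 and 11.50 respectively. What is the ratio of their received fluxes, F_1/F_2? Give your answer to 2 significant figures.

F_1/F_2 ≈ 74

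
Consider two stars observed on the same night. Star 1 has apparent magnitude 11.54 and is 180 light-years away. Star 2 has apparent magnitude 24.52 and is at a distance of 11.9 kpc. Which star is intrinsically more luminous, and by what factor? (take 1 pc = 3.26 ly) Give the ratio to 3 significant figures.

Star 1 is more luminous, by a factor of 3.35.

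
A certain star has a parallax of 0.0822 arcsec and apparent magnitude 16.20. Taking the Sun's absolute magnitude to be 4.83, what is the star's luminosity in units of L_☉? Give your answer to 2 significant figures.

L/L_☉ ≈ 4.2×10^-5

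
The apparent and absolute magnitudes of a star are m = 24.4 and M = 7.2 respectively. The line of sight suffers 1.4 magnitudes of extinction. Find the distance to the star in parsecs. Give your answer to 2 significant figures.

d ≈ 14000 pc

m − M = 5 log₁₀(d/10 pc) + A  ⇒  24.4 − (7.2) − 1.4 = 5 log₁₀(d/10)
15.800 = 5 log₁₀(d/10)
log₁₀ d = (m − M − A)/5 + 1 = 4.1600
d = 10^4.1600 = 14450 pc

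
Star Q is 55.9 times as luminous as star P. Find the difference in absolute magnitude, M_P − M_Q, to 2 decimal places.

M_P − M_Q ≈ 4.37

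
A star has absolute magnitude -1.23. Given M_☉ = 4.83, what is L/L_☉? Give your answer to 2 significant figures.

M − M_☉ = -1.23 − 4.83 = -6.060
L/L_☉ = 10^(−0.4 (M − M_☉)) = 10^2.424 = 265.5

L/L_☉ ≈ 270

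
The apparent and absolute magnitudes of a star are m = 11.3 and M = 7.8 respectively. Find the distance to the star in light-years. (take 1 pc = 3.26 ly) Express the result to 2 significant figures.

d ≈ 160 ly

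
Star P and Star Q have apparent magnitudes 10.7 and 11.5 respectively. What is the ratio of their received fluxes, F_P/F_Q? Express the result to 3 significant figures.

F_P/F_Q ≈ 2.09

Magnitude difference = -0.8
Flux ratio = 10^(−0.4 Δm) = 10^(−0.4 × -0.8) = 10^0.320 = 2.089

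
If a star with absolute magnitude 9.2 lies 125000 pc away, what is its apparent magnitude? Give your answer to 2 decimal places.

m ≈ 29.68

m = M + 5 log₁₀ d − 5 = 9.2 + 5·5.0969 − 5 = 29.685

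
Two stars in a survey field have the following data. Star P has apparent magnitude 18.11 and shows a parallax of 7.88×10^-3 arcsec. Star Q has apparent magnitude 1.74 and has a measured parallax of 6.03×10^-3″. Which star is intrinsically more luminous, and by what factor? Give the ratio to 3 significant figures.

Star Q is more luminous, by a factor of 6.03×10^6.

Star P: d = 1/p = 1/7.88×10^-3″ = 126.9 pc
Star P: M = m − 5 log₁₀ d + 5 = 18.11 − 5·2.1035 + 5 = 12.593
Star Q: d = 1/p = 1/6.03×10^-3″ = 165.8 pc
Star Q: M = m − 5 log₁₀ d + 5 = 1.74 − 5·2.2197 + 5 = -4.358
ΔM = M_P − M_Q = 12.593 − (-4.358) = 16.951; smaller M is more luminous → Star Q.
L ratio = 10^(0.4 |ΔM|) = 10^6.780 = 6.031×10^6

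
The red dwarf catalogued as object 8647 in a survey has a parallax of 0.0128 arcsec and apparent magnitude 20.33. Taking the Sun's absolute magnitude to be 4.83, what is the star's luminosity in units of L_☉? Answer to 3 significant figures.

L/L_☉ ≈ 3.85×10^-5

d = 1/p = 1/0.0128″ = 78.12 pc
M = m − 5 log₁₀ d + 5 = 20.33 − 5·1.8928 + 5 = 15.866
M − M_☉ = 15.866 − 4.83 = 11.036
L/L_☉ = 10^(−0.4 × 11.036) = 3.851×10^-5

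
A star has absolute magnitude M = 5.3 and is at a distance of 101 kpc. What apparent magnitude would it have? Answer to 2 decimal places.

m ≈ 25.32

d = 101 kpc = 101000 pc
m = M + 5 log₁₀ d − 5 = 5.3 + 5·5.0043 − 5 = 25.322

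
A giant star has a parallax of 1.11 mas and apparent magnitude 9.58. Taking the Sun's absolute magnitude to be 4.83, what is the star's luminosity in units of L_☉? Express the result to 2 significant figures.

d = 1/p = 1000/1.11 mas = 900.9 pc
M = m − 5 log₁₀ d + 5 = 9.58 − 5·2.9547 + 5 = -0.193
M − M_☉ = -0.193 − 4.83 = -5.023
L/L_☉ = 10^(−0.4 × -5.023) = 102.2

L/L_☉ ≈ 100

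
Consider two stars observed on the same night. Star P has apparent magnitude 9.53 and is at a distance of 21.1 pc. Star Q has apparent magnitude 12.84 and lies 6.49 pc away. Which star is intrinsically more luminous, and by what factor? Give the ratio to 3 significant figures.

Star P is more luminous, by a factor of 223.

Star P: M = m − 5 log₁₀ d + 5 = 9.53 − 5·1.3243 + 5 = 7.909
Star Q: M = m − 5 log₁₀ d + 5 = 12.84 − 5·0.8122 + 5 = 13.779
ΔM = M_P − M_Q = 7.909 − (13.779) = -5.870; smaller M is more luminous → Star P.
L ratio = 10^(0.4 |ΔM|) = 10^2.348 = 222.9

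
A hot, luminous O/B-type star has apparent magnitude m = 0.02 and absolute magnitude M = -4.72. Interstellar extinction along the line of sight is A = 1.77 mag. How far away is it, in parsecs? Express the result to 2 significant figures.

m − M = 5 log₁₀(d/10 pc) + A  ⇒  0.02 − (-4.72) − 1.77 = 5 log₁₀(d/10)
2.970 = 5 log₁₀(d/10)
log₁₀ d = (m − M − A)/5 + 1 = 1.5940
d = 10^1.5940 = 39.26 pc

d ≈ 39 pc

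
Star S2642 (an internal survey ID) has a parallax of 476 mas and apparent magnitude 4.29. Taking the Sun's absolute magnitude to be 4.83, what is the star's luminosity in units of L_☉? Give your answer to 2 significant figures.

L/L_☉ ≈ 0.073

d = 1/p = 1000/476 mas = 2.101 pc
M = m − 5 log₁₀ d + 5 = 4.29 − 5·0.3224 + 5 = 7.678
M − M_☉ = 7.678 − 4.83 = 2.848
L/L_☉ = 10^(−0.4 × 2.848) = 0.07257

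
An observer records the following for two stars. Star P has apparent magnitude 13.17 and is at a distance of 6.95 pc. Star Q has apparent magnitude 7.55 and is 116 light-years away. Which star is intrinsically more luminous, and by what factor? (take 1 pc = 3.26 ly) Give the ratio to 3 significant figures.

Star P: M = m − 5 log₁₀ d + 5 = 13.17 − 5·0.8420 + 5 = 13.960
Star Q: d = 116 ly / 3.26 = 35.58 pc
Star Q: M = m − 5 log₁₀ d + 5 = 7.55 − 5·1.5512 + 5 = 4.794
ΔM = M_P − M_Q = 13.960 − (4.794) = 9.166; smaller M is more luminous → Star Q.
L ratio = 10^(0.4 |ΔM|) = 10^3.667 = 4640

Star Q is more luminous, by a factor of 4640.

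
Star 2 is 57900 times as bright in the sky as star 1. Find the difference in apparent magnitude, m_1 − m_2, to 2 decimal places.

m_1 − m_2 ≈ 11.91

Pogson: Δm = −2.5 log₁₀(ratio) = −2.5 log₁₀(57900) = −2.5 × 4.7627 = -11.907
Star 2 is brighter so has the smaller magnitude: m_1 − m_2 is positive.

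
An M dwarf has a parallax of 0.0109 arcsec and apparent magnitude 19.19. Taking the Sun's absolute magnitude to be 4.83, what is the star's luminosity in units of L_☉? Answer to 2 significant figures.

d = 1/p = 1/0.0109″ = 91.74 pc
M = m − 5 log₁₀ d + 5 = 19.19 − 5·1.9626 + 5 = 14.377
M − M_☉ = 14.377 − 4.83 = 9.547
L/L_☉ = 10^(−0.4 × 9.547) = 1.518×10^-4

L/L_☉ ≈ 1.5×10^-4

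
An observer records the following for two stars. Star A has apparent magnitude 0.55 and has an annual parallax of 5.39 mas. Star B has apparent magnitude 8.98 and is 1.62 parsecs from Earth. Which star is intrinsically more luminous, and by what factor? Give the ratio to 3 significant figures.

Star A is more luminous, by a factor of 3.09×10^7.

Star A: p = 5.39 mas = 5.39×10^-3″ → d = 1/p = 185.5 pc
Star A: M = m − 5 log₁₀ d + 5 = 0.55 − 5·2.2684 + 5 = -5.792
Star B: M = m − 5 log₁₀ d + 5 = 8.98 − 5·0.2095 + 5 = 12.932
ΔM = M_A − M_B = -5.792 − (12.932) = -18.724; smaller M is more luminous → Star A.
L ratio = 10^(0.4 |ΔM|) = 10^7.490 = 3.089×10^7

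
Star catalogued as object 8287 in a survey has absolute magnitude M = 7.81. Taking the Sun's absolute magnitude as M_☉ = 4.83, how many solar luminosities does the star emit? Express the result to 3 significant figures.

L/L_☉ ≈ 0.0643

M − M_☉ = 7.81 − 4.83 = 2.980
L/L_☉ = 10^(−0.4 (M − M_☉)) = 10^-1.192 = 0.06427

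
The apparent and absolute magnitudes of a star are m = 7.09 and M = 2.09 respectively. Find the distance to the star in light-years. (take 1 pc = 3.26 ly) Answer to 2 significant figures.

d ≈ 330 ly

Distance modulus: m − M = 7.09 − (2.09) = 5.000
m − M = 5 log₁₀ d − 5
log₁₀ d = (m − M)/5 + 1 = 2.0000
d = 10^2.0000 = 100.0 pc
= 326.0 ly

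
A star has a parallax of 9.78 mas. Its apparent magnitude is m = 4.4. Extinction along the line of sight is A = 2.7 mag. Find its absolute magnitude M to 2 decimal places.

p = 9.78 mas = 9.78×10^-3″ → d = 1/p = 102.2 pc
5 log₁₀(d/10 pc) = 5 log₁₀(102.2) − 5 = 5.048
M = m − 5 log₁₀(d/10) − A = 4.4 − 5.048 − 2.7 = -3.348

M ≈ -3.35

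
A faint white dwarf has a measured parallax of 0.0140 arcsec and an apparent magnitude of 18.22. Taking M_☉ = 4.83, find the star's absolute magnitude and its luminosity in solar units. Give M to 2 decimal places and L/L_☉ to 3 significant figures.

M ≈ 13.95; L/L_☉ ≈ 2.25×10^-4

d = 1/p = 1/0.0140″ = 71.43 pc
M = m − 5 log₁₀ d + 5 = 18.22 − 5·1.8539 + 5 = 13.951
M − M_☉ = 13.951 − 4.83 = 9.121
L/L_☉ = 10^(−0.4 × 9.121) = 2.248×10^-4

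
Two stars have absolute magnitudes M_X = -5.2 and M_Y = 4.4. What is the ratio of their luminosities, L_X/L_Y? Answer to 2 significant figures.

L_X/L_Y ≈ 6900

ΔM = M_X − M_Y = -9.6
L_X/L_Y = 10^(−0.4 ΔM) = 10^3.840 = 6918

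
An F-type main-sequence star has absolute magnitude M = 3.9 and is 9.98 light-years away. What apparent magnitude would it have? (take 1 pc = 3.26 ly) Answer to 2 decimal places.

d = 9.98 ly / 3.26 = 3.061 pc
m = M + 5 log₁₀ d − 5 = 3.9 + 5·0.4859 − 5 = 1.330

m ≈ 1.33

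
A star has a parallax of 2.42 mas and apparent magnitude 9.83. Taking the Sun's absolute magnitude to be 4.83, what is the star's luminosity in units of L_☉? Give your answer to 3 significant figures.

d = 1/p = 1000/2.42 mas = 413.2 pc
M = m − 5 log₁₀ d + 5 = 9.83 − 5·2.6162 + 5 = 1.749
M − M_☉ = 1.749 − 4.83 = -3.081
L/L_☉ = 10^(−0.4 × -3.081) = 17.08

L/L_☉ ≈ 17.1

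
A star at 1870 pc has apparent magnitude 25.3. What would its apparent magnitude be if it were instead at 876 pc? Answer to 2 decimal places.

m ≈ 23.65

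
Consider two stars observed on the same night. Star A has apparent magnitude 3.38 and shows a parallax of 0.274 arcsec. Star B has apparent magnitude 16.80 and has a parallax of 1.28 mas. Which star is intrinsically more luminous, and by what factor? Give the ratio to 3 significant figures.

Star A is more luminous, by a factor of 5.09.

Star A: d = 1/p = 1/0.274″ = 3.650 pc
Star A: M = m − 5 log₁₀ d + 5 = 3.38 − 5·0.5622 + 5 = 5.569
Star B: p = 1.28 mas = 1.28×10^-3″ → d = 1/p = 781.2 pc
Star B: M = m − 5 log₁₀ d + 5 = 16.80 − 5·2.8928 + 5 = 7.336
ΔM = M_A − M_B = 5.569 − (7.336) = -1.767; smaller M is more luminous → Star A.
L ratio = 10^(0.4 |ΔM|) = 10^0.707 = 5.092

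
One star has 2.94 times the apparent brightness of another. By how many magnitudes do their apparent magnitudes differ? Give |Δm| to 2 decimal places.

|Δm| ≈ 1.17

Pogson: Δm = −2.5 log₁₀(ratio) = −2.5 log₁₀(2.94) = −2.5 × 0.4683 = -1.171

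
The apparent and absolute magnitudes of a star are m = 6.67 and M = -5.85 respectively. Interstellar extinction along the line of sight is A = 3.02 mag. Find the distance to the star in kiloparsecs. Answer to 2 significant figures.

m − M = 5 log₁₀(d/10 pc) + A  ⇒  6.67 − (-5.85) − 3.02 = 5 log₁₀(d/10)
9.500 = 5 log₁₀(d/10)
log₁₀ d = (m − M − A)/5 + 1 = 2.9000
d = 10^2.9000 = 794.3 pc
= 0.7943 kpc

d ≈ 0.79 kpc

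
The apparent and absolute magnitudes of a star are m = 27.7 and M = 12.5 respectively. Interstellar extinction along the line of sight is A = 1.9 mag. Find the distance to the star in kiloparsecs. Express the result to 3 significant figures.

d ≈ 4.57 kpc

m − M = 5 log₁₀(d/10 pc) + A  ⇒  27.7 − (12.5) − 1.9 = 5 log₁₀(d/10)
13.300 = 5 log₁₀(d/10)
log₁₀ d = (m − M − A)/5 + 1 = 3.6600
d = 10^3.6600 = 4571 pc
= 4.571 kpc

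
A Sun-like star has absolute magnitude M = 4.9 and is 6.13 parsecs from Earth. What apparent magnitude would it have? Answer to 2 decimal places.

m ≈ 3.84

m = M + 5 log₁₀ d − 5 = 4.9 + 5·0.7875 − 5 = 3.837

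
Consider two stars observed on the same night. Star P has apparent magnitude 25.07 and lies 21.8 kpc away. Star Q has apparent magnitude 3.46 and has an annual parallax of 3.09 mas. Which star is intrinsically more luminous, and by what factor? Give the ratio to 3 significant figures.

Star P: d = 21.8 kpc = 21800 pc
Star P: M = m − 5 log₁₀ d + 5 = 25.07 − 5·4.3385 + 5 = 8.378
Star Q: p = 3.09 mas = 3.09×10^-3″ → d = 1/p = 323.6 pc
Star Q: M = m − 5 log₁₀ d + 5 = 3.46 − 5·2.5100 + 5 = -4.090
ΔM = M_P − M_Q = 8.378 − (-4.090) = 12.468; smaller M is more luminous → Star Q.
L ratio = 10^(0.4 |ΔM|) = 10^4.987 = 97090

Star Q is more luminous, by a factor of 97100.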